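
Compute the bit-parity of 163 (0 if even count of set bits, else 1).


0b10100011 has 4 ones => parity 0

0


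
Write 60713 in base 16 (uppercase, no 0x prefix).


60713 = ED29 hex

ED29


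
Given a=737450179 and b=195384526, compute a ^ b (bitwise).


737450179 ^ 195384526 = 542231565

542231565


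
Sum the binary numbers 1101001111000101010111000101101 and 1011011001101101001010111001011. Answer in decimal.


1101001111000101010111000101101 + 1011011001101101001010111001011 = 11000101000110010100001111111000 = 3306767352

3306767352


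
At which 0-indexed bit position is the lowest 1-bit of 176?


0b10110000. Lowest set bit at position 4

4


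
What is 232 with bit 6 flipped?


232 ^ (1 << 6) = 232 ^ 64 = 168

168


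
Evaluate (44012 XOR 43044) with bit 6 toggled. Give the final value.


Step 1: 44012 ^ 43044 = 968
Step 2: 968 ^ (1 << 6) = 968 ^ 64 = 904

904


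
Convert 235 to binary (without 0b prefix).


235 = 11101011 in binary

11101011


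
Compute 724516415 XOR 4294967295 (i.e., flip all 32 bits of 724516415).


724516415 ^ 4294967295 = 3570450880

3570450880


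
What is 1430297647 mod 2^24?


1430297647 & 16777215 = 4234287

4234287


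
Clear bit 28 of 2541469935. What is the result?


2541469935 & ~(1 << 28) = 2273034479

2273034479


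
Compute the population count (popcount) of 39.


0b100111 has 4 set bits

4


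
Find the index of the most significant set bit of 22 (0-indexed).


0b10110. Highest set bit at position 4

4


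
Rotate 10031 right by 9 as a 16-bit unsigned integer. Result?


Rotate 0b10011100101111 right by 9 (16-bit) = 0b1001011110010011 = 38803

38803


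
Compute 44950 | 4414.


0b1010111110010110 | 0b1000100111110 = 0b1011111110111110 = 49086

49086


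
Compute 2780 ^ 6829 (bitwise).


0b101011011100 ^ 0b1101010101101 = 0b1000001110001 = 4209

4209


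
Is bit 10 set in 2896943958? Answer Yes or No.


0b10101100101010111101101101010110, bit 10 = 0. No

No


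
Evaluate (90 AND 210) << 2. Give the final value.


Step 1: 90 & 210 = 82
Step 2: 82 << 2 = 328

328


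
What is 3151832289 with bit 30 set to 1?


3151832289 | (1 << 30) = 3151832289 | 1073741824 = 4225574113

4225574113


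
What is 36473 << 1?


0b1000111001111001 << 1 = 0b10001110011110010 = 72946

72946


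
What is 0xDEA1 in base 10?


DEA1 hex = 56993 decimal

56993


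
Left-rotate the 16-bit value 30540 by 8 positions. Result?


Rotate 0b111011101001100 left by 8 (16-bit) = 0b100110001110111 = 19575

19575


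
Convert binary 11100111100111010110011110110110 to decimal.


11100111100111010110011110110110 in decimal = 3885852598

3885852598


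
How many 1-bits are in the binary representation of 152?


0b10011000 has 3 set bits

3


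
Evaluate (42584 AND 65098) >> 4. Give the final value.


Step 1: 42584 & 65098 = 42568
Step 2: 42568 >> 4 = 2660

2660


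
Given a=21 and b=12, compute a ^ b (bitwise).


21 ^ 12 = 25

25


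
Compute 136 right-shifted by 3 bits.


0b10001000 >> 3 = 0b10001 = 17

17


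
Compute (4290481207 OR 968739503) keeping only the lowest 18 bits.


Step 1: 4290481207 | 968739503 = 4290760383
Step 2: 4290760383 & 262143 = 249535

249535


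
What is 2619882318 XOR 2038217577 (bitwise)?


0b10011100001010000011101101001110 ^ 0b1111001011111001011101101101001 = 0b11100101010101001000000000100111 = 3847520295

3847520295


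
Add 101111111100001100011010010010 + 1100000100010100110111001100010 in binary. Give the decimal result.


101111111100001100011010010010 + 1100000100010100110111001100010 = 10010000011110110011010011110100 = 2423993588

2423993588


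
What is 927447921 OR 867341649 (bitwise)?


0b110111010001111011101101110001 | 0b110011101100101001010101010001 = 0b110111111101111011111101110001 = 938983281

938983281


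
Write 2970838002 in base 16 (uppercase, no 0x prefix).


2970838002 = B11363F2 hex

B11363F2


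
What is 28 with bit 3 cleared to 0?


28 & ~(1 << 3) = 20

20


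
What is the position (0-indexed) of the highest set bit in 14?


0b1110. Highest set bit at position 3

3


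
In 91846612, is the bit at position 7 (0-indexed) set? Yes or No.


0b101011110010111011111010100, bit 7 = 1. Yes

Yes


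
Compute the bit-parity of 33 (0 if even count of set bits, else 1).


0b100001 has 2 ones => parity 0

0


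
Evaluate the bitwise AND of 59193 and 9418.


0b1110011100111001 & 0b10010011001010 = 0b10010000001000 = 9224

9224


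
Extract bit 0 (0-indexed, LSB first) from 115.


0b1110011, position 0 = 1

1


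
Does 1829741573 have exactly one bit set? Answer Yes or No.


0b1101101000011111010010000000101. Multiple bits set => No

No


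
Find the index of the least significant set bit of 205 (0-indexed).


0b11001101. Lowest set bit at position 0

0


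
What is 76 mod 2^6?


76 & 63 = 12

12


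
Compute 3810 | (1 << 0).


3810 | (1 << 0) = 3810 | 1 = 3811

3811


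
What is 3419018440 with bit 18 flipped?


3419018440 ^ (1 << 18) = 3419018440 ^ 262144 = 3419280584

3419280584


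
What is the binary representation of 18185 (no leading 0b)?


18185 = 100011100001001 in binary

100011100001001


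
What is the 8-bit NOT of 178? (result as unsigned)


~0b10110010 = 0b1001101 = 77 (8-bit unsigned)

77


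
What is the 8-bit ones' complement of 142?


142 ^ 255 = 113

113


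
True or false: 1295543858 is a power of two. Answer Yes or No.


0b1001101001110000110111000110010. Multiple bits set => No

No


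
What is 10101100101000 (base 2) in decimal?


10101100101000 in decimal = 11048

11048


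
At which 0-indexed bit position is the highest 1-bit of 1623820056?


0b1100000110010011000011100011000. Highest set bit at position 30

30


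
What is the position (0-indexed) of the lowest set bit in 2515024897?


0b10010101111010000011110000000001. Lowest set bit at position 0

0


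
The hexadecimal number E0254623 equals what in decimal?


E0254623 hex = 3760539171 decimal

3760539171


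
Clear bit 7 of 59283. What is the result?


59283 & ~(1 << 7) = 59155

59155


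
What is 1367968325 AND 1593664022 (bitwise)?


0b1010001100010011000101001000101 & 0b1011110111111010110001000010110 = 0b1010000100010010000001000000100 = 1351156228

1351156228


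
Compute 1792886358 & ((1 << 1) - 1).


1792886358 & 1 = 0

0


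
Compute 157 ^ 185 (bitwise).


0b10011101 ^ 0b10111001 = 0b100100 = 36

36


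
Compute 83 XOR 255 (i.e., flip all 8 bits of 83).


83 ^ 255 = 172

172


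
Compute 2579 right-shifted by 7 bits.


0b101000010011 >> 7 = 0b10100 = 20

20


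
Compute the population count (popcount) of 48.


0b110000 has 2 set bits

2


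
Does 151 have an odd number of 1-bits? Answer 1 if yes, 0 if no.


0b10010111 has 5 ones => parity 1

1


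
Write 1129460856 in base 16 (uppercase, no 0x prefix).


1129460856 = 43523478 hex

43523478


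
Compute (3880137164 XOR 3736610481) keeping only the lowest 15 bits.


Step 1: 3880137164 ^ 3736610481 = 972953469
Step 2: 972953469 & 32767 = 6013

6013


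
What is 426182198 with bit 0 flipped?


426182198 ^ (1 << 0) = 426182198 ^ 1 = 426182199

426182199


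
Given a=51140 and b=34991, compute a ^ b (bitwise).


51140 ^ 34991 = 20331

20331


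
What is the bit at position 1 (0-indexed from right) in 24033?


0b101110111100001, position 1 = 0

0


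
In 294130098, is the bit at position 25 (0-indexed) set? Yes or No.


0b10001100010000001000110110010, bit 25 = 0. No

No


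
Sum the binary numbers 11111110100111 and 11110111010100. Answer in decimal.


11111110100111 + 11110111010100 = 111110101111011 = 32123

32123


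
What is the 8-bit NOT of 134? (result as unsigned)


~0b10000110 = 0b1111001 = 121 (8-bit unsigned)

121


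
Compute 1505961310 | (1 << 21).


1505961310 | (1 << 21) = 1505961310 | 2097152 = 1508058462

1508058462


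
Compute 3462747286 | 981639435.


0b11001110011001010101010010010110 | 0b111010100000101010000100001011 = 0b11111110111001111111010110011111 = 4276614559

4276614559


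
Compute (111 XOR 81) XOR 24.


Step 1: 111 ^ 81 = 62
Step 2: 62 ^ 24 = 38

38


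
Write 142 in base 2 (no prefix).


142 = 10001110 in binary

10001110


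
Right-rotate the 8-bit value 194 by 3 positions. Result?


Rotate 0b11000010 right by 3 (8-bit) = 0b1011000 = 88

88


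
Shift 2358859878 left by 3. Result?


0b10001100100110010101100001100110 << 3 = 0b10001100100110010101100001100110000 = 18870879024

18870879024


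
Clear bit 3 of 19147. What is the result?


19147 & ~(1 << 3) = 19139

19139


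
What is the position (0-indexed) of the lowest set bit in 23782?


0b101110011100110. Lowest set bit at position 1

1


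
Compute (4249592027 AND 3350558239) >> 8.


Step 1: 4249592027 & 3350558239 = 3305185307
Step 2: 3305185307 >> 8 = 12910880

12910880


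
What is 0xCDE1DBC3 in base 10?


CDE1DBC3 hex = 3454131139 decimal

3454131139


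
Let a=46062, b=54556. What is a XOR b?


46062 ^ 54556 = 26354

26354


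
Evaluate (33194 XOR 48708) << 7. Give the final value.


Step 1: 33194 ^ 48708 = 16366
Step 2: 16366 << 7 = 2094848

2094848


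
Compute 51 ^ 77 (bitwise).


0b110011 ^ 0b1001101 = 0b1111110 = 126

126


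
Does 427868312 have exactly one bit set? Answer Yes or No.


0b11001100000001100000010011000. Multiple bits set => No

No


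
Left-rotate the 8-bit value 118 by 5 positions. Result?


Rotate 0b1110110 left by 5 (8-bit) = 0b11001110 = 206

206


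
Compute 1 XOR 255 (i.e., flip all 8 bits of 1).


1 ^ 255 = 254

254


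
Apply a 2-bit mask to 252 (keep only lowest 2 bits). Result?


252 & 3 = 0

0


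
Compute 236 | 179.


0b11101100 | 0b10110011 = 0b11111111 = 255

255


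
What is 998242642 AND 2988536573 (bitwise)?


0b111011011111111111100101010010 & 0b10110010001000010111001011111101 = 0b110010001000010111000001010000 = 841052240

841052240


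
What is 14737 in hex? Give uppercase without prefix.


14737 = 3991 hex

3991


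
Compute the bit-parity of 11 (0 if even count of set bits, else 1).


0b1011 has 3 ones => parity 1

1


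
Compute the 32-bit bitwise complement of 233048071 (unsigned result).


~0b1101111001000000100000000111 = 0b11110010000110111111011111111000 = 4061919224 (32-bit unsigned)

4061919224


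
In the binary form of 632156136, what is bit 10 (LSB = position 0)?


0b100101101011011110111111101000, position 10 = 1

1


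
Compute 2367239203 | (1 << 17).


2367239203 | (1 << 17) = 2367239203 | 131072 = 2367370275

2367370275


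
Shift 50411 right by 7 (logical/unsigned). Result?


0b1100010011101011 >> 7 = 0b110001001 = 393

393


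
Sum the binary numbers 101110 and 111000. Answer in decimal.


101110 + 111000 = 1100110 = 102

102


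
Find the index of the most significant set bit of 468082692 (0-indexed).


0b11011111001100110000000000100. Highest set bit at position 28

28


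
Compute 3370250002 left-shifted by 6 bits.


0b11001000111000011110111100010010 << 6 = 0b11001000111000011110111100010010000000 = 215696000128

215696000128


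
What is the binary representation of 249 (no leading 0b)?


249 = 11111001 in binary

11111001


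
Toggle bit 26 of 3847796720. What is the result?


3847796720 ^ (1 << 26) = 3847796720 ^ 67108864 = 3780687856

3780687856


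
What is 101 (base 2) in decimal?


101 in decimal = 5

5


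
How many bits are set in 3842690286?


0b11100101000010101100110011101110 has 17 set bits

17


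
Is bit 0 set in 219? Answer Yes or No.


0b11011011, bit 0 = 1. Yes

Yes


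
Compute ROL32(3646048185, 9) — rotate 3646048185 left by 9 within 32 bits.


Rotate 0b11011001010100100100011110111001 left by 9 (32-bit) = 0b10100100100011110111001110110010 = 2760864690

2760864690


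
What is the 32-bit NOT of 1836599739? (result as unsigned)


~0b1101101011110000100100110111011 = 0b10010010100001111011011001000100 = 2458367556 (32-bit unsigned)

2458367556


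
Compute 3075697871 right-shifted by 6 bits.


0b10110111010100110110110011001111 >> 6 = 0b10110111010100110110110011 = 48057779

48057779


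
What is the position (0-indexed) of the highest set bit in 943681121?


0b111000001111110110111001100001. Highest set bit at position 29

29


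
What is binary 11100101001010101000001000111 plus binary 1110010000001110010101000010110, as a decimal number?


11100101001010101000001000111 + 1110010000001110010101000010110 = 10001110101011000111101001011101 = 2393668189

2393668189


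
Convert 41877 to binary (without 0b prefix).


41877 = 1010001110010101 in binary

1010001110010101


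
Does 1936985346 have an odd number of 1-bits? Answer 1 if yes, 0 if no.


0b1110011011101000000110100000010 has 13 ones => parity 1

1


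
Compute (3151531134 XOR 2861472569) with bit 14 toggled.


Step 1: 3151531134 ^ 2861472569 = 290854727
Step 2: 290854727 ^ (1 << 14) = 290854727 ^ 16384 = 290871111

290871111


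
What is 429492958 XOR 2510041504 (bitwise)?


0b11001100110011000101011011110 ^ 0b10010101100111000011000110100000 = 0b10001100000001011011101101111110 = 2349185918

2349185918


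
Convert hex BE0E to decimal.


BE0E hex = 48654 decimal

48654


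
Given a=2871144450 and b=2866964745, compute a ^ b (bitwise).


2871144450 ^ 2866964745 = 29382923

29382923


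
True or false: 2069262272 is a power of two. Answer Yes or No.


0b1111011010101100110111111000000. Multiple bits set => No

No


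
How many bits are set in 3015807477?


0b10110011110000011001000111110101 has 17 set bits

17


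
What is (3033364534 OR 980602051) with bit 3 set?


Step 1: 3033364534 | 980602051 = 3204447479
Step 2: 3204447479 | (1 << 3) = 3204447479 | 8 = 3204447487

3204447487


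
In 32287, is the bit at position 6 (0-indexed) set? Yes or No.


0b111111000011111, bit 6 = 0. No

No


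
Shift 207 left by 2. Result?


0b11001111 << 2 = 0b1100111100 = 828

828


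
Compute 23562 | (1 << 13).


23562 | (1 << 13) = 23562 | 8192 = 31754

31754


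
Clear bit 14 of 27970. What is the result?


27970 & ~(1 << 14) = 11586

11586


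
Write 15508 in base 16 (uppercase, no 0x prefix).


15508 = 3C94 hex

3C94


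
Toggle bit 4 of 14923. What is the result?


14923 ^ (1 << 4) = 14923 ^ 16 = 14939

14939


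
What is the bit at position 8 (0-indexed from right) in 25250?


0b110001010100010, position 8 = 0

0


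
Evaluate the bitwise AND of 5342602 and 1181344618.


0b10100011000010110001010 & 0b1000110011010011110001101101010 = 0b10000011000000100001010 = 4292874

4292874


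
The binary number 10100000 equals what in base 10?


10100000 in decimal = 160

160


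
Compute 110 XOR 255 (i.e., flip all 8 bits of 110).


110 ^ 255 = 145

145


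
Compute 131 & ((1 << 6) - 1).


131 & 63 = 3

3


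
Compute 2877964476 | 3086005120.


0b10101011100010100100000010111100 | 0b10110111111100001011001110000000 = 0b10111111111110101111001110111100 = 3220894652

3220894652


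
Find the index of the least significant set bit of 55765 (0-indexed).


0b1101100111010101. Lowest set bit at position 0

0


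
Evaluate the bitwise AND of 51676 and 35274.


0b1100100111011100 & 0b1000100111001010 = 0b1000100111001000 = 35272

35272


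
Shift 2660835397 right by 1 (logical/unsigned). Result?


0b10011110100110010010000001000101 >> 1 = 0b1001111010011001001000000100010 = 1330417698

1330417698


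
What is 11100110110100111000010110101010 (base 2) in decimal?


11100110110100111000010110101010 in decimal = 3872621994

3872621994


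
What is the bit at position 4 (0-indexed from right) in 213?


0b11010101, position 4 = 1

1


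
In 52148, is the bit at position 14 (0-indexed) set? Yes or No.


0b1100101110110100, bit 14 = 1. Yes

Yes


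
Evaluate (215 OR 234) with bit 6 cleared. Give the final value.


Step 1: 215 | 234 = 255
Step 2: 255 & ~(1 << 6) = 191

191


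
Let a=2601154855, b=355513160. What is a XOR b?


2601154855 ^ 355513160 = 2386217583

2386217583


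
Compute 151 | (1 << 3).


151 | (1 << 3) = 151 | 8 = 159

159


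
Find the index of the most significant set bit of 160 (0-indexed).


0b10100000. Highest set bit at position 7

7


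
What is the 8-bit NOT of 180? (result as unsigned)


~0b10110100 = 0b1001011 = 75 (8-bit unsigned)

75


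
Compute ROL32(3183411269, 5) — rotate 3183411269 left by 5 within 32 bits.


Rotate 0b10111101101111110000000001000101 left by 5 (32-bit) = 0b10110111111000000000100010110111 = 3084912823

3084912823


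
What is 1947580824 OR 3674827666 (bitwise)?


0b1110100000101011011100110011000 | 0b11011011000010010110101110010010 = 0b11111111000111011111101110011010 = 4280155034

4280155034


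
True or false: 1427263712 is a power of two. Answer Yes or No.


0b1010101000100100101000011100000. Multiple bits set => No

No


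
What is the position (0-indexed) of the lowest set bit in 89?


0b1011001. Lowest set bit at position 0

0


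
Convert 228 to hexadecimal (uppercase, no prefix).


228 = E4 hex

E4


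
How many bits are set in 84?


0b1010100 has 3 set bits

3


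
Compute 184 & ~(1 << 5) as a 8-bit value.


184 & ~(1 << 5) = 152

152


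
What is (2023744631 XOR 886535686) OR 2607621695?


Step 1: 2023744631 ^ 886535686 = 1279824497
Step 2: 1279824497 | 2607621695 = 3748509311

3748509311


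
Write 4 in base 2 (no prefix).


4 = 100 in binary

100


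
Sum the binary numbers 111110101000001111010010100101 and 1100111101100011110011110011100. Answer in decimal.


111110101000001111010010100101 + 1100111101100011110011110011100 = 10100110010100101101110001000001 = 2790448193

2790448193


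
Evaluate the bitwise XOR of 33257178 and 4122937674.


0b1111110110111011011011010 ^ 0b11110101101111110000100101001010 = 0b11110100010001000111111110010000 = 4098129808

4098129808


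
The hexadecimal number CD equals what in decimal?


CD hex = 205 decimal

205


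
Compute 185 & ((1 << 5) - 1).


185 & 31 = 25

25


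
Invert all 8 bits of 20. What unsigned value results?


20 ^ 255 = 235

235


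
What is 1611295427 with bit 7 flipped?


1611295427 ^ (1 << 7) = 1611295427 ^ 128 = 1611295299

1611295299


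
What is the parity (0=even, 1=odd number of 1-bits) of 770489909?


0b101101111011001011111000110101 has 19 ones => parity 1

1


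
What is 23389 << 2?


0b101101101011101 << 2 = 0b10110110101110100 = 93556

93556


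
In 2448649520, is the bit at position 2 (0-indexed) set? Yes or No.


0b10010001111100110110110100110000, bit 2 = 0. No

No


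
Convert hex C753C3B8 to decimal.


C753C3B8 hex = 3344155576 decimal

3344155576


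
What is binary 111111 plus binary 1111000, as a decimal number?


111111 + 1111000 = 10110111 = 183

183


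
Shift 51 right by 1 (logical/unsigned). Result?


0b110011 >> 1 = 0b11001 = 25

25


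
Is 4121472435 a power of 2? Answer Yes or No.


0b11110101101010001010110110110011. Multiple bits set => No

No


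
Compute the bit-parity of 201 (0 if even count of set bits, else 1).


0b11001001 has 4 ones => parity 0

0


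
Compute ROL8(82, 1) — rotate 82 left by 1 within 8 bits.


Rotate 0b1010010 left by 1 (8-bit) = 0b10100100 = 164

164


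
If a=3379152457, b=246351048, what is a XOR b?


3379152457 ^ 246351048 = 3351691905

3351691905


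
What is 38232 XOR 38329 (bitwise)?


0b1001010101011000 ^ 0b1001010110111001 = 0b11100001 = 225

225


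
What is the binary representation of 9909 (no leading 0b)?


9909 = 10011010110101 in binary

10011010110101


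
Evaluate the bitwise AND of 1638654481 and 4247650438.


0b1100001101010111110001000010001 & 0b11111101001011100000000010000110 = 0b1100001001010100000000000000000 = 1630142464

1630142464


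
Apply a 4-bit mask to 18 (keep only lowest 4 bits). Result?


18 & 15 = 2

2


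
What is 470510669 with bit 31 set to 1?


470510669 | (1 << 31) = 470510669 | 2147483648 = 2617994317

2617994317


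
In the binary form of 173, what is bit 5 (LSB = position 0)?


0b10101101, position 5 = 1

1


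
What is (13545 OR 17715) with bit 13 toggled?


Step 1: 13545 | 17715 = 30203
Step 2: 30203 ^ (1 << 13) = 30203 ^ 8192 = 22011

22011


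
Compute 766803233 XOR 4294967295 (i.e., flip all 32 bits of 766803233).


766803233 ^ 4294967295 = 3528164062

3528164062


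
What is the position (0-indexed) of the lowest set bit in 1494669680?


0b1011001000101101101100101110000. Lowest set bit at position 4

4


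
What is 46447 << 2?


0b1011010101101111 << 2 = 0b101101010110111100 = 185788

185788


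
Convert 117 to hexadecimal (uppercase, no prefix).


117 = 75 hex

75


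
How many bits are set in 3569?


0b110111110001 has 8 set bits

8


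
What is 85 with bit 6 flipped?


85 ^ (1 << 6) = 85 ^ 64 = 21

21


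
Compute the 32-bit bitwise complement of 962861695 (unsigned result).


~0b111001011001000001101001111111 = 0b11000110100110111110010110000000 = 3332105600 (32-bit unsigned)

3332105600


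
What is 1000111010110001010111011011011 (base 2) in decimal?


1000111010110001010111011011011 in decimal = 1196994267

1196994267


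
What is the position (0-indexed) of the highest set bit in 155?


0b10011011. Highest set bit at position 7

7


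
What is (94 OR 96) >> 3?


Step 1: 94 | 96 = 126
Step 2: 126 >> 3 = 15

15


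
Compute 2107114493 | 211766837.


0b1111101100110000000001111111101 | 0b1100100111110100111000110101 = 0b1111101100111110100111111111101 = 2107592701

2107592701


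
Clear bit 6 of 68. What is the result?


68 & ~(1 << 6) = 4

4


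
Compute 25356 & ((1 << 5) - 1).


25356 & 31 = 12

12


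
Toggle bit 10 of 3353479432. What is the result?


3353479432 ^ (1 << 10) = 3353479432 ^ 1024 = 3353480456

3353480456


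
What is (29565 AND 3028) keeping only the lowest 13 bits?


Step 1: 29565 & 3028 = 852
Step 2: 852 & 8191 = 852

852


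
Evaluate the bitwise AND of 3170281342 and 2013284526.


0b10111100111101101010011101111110 & 0b1111000000000000100100010101110 = 0b111000000000000000000000101110 = 939524142

939524142


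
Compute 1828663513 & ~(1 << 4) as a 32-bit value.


1828663513 & ~(1 << 4) = 1828663497

1828663497


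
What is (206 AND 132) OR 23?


Step 1: 206 & 132 = 132
Step 2: 132 | 23 = 151

151


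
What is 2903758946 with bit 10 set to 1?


2903758946 | (1 << 10) = 2903758946 | 1024 = 2903759970

2903759970


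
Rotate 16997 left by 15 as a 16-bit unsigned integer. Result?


Rotate 0b100001001100101 left by 15 (16-bit) = 0b1010000100110010 = 41266

41266


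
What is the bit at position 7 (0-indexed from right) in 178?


0b10110010, position 7 = 1

1


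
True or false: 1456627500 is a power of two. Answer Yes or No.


0b1010110110100100101111100101100. Multiple bits set => No

No


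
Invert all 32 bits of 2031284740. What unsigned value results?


2031284740 ^ 4294967295 = 2263682555

2263682555


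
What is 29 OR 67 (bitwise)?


0b11101 | 0b1000011 = 0b1011111 = 95

95


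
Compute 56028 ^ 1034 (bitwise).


0b1101101011011100 ^ 0b10000001010 = 0b1101111011010110 = 57046

57046


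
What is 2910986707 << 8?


0b10101101100000100010000111010011 << 8 = 0b1010110110000010001000011101001100000000 = 745212596992

745212596992


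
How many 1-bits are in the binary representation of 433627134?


0b11001110110001001111111111110 has 20 set bits

20


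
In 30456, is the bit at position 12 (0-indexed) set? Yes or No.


0b111011011111000, bit 12 = 1. Yes

Yes


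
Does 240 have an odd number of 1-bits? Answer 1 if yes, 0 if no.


0b11110000 has 4 ones => parity 0

0


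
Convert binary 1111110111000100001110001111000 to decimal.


1111110111000100001110001111000 in decimal = 2128747640

2128747640


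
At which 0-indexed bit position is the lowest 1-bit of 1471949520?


0b1010111101111000010101011010000. Lowest set bit at position 4

4


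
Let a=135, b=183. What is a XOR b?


135 ^ 183 = 48

48


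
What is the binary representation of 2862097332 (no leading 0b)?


2862097332 = 10101010100110000010001110110100 in binary

10101010100110000010001110110100


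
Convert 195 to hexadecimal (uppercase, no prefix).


195 = C3 hex

C3


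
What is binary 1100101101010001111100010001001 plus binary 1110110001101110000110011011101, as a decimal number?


1100101101010001111100010001001 + 1110110001101110000110011011101 = 11011011111000000000010101100110 = 3688891750

3688891750


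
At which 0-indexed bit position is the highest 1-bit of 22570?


0b101100000101010. Highest set bit at position 14

14


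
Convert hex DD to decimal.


DD hex = 221 decimal

221


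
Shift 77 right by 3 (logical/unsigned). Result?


0b1001101 >> 3 = 0b1001 = 9

9


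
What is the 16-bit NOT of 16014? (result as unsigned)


~0b11111010001110 = 0b1100000101110001 = 49521 (16-bit unsigned)

49521


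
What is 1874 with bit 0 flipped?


1874 ^ (1 << 0) = 1874 ^ 1 = 1875

1875


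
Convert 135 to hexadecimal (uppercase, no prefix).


135 = 87 hex

87


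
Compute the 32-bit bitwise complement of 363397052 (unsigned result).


~0b10101101010001111111110111100 = 0b11101010010101110000000001000011 = 3931570243 (32-bit unsigned)

3931570243


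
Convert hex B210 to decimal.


B210 hex = 45584 decimal

45584


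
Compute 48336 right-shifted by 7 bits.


0b1011110011010000 >> 7 = 0b101111001 = 377

377


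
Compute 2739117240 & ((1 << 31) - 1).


2739117240 & 2147483647 = 591633592

591633592


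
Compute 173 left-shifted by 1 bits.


0b10101101 << 1 = 0b101011010 = 346

346


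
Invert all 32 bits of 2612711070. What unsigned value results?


2612711070 ^ 4294967295 = 1682256225

1682256225


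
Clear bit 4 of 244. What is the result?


244 & ~(1 << 4) = 228

228


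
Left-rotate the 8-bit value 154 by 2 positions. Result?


Rotate 0b10011010 left by 2 (8-bit) = 0b1101010 = 106

106


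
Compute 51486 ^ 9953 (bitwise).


0b1100100100011110 ^ 0b10011011100001 = 0b1110111111111111 = 61439

61439


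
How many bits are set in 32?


0b100000 has 1 set bits

1


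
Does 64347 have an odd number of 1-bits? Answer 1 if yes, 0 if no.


0b1111101101011011 has 12 ones => parity 0

0


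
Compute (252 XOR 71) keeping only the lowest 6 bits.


Step 1: 252 ^ 71 = 187
Step 2: 187 & 63 = 59

59


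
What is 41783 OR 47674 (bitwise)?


0b1010001100110111 | 0b1011101000111010 = 0b1011101100111111 = 47935

47935


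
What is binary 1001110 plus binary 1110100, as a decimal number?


1001110 + 1110100 = 11000010 = 194

194


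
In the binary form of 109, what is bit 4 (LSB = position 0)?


0b1101101, position 4 = 0

0


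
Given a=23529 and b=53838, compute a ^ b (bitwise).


23529 ^ 53838 = 35239

35239


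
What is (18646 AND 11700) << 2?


Step 1: 18646 & 11700 = 2196
Step 2: 2196 << 2 = 8784

8784


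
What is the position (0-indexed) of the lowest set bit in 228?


0b11100100. Lowest set bit at position 2

2


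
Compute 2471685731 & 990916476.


0b10010011010100101110111001100011 & 0b111011000100000010111101111100 = 0b10011000100000010111001100000 = 319827552

319827552


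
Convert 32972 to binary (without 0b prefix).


32972 = 1000000011001100 in binary

1000000011001100


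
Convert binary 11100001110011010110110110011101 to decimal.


11100001110011010110110110011101 in decimal = 3788336541

3788336541


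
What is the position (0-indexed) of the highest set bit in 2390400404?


0b10001110011110101001110110010100. Highest set bit at position 31

31


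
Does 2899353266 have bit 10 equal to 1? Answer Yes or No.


0b10101100110100001001111010110010, bit 10 = 1. Yes

Yes


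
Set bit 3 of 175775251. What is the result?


175775251 | (1 << 3) = 175775251 | 8 = 175775259

175775259


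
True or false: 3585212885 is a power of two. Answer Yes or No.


0b11010101101100100000000111010101. Multiple bits set => No

No


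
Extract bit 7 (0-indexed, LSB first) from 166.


0b10100110, position 7 = 1

1


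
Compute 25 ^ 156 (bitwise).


0b11001 ^ 0b10011100 = 0b10000101 = 133

133


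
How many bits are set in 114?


0b1110010 has 4 set bits

4


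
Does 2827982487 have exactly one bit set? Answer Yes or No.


0b10101000100011111001011010010111. Multiple bits set => No

No


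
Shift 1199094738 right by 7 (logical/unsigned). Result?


0b1000111011110001011101111010010 >> 7 = 0b100011101111000101110111 = 9367927

9367927


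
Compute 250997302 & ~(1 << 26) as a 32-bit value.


250997302 & ~(1 << 26) = 183888438

183888438


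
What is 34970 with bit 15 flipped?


34970 ^ (1 << 15) = 34970 ^ 32768 = 2202

2202


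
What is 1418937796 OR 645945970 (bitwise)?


0b1010100100100110100010111000100 | 0b100110100000000101101001110010 = 0b1110110100100110101111111110110 = 1989369846

1989369846


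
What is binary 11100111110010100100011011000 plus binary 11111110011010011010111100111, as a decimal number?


11100111110010100100011011000 + 11111110011010011010111100111 = 111100110001100111111010111111 = 1019641535

1019641535


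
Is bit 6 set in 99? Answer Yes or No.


0b1100011, bit 6 = 1. Yes

Yes


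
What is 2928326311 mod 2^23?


2928326311 & 8388607 = 702119

702119


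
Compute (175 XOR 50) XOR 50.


Step 1: 175 ^ 50 = 157
Step 2: 157 ^ 50 = 175

175


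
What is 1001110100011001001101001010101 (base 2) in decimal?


1001110100011001001101001010101 in decimal = 1317837397

1317837397


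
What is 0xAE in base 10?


AE hex = 174 decimal

174


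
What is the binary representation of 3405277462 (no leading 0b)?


3405277462 = 11001010111110000110100100010110 in binary

11001010111110000110100100010110


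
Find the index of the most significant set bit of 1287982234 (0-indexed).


0b1001100110001010000110010011010. Highest set bit at position 30

30


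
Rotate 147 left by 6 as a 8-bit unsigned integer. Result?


Rotate 0b10010011 left by 6 (8-bit) = 0b11100100 = 228

228


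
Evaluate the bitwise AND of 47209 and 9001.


0b1011100001101001 & 0b10001100101001 = 0b10000000101001 = 8233

8233


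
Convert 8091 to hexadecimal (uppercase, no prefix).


8091 = 1F9B hex

1F9B


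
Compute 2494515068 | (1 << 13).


2494515068 | (1 << 13) = 2494515068 | 8192 = 2494523260

2494523260


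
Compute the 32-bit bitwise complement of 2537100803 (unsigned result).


~0b10010111001110010001011000000011 = 0b1101000110001101110100111111100 = 1757866492 (32-bit unsigned)

1757866492


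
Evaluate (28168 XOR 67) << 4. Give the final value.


Step 1: 28168 ^ 67 = 28235
Step 2: 28235 << 4 = 451760

451760


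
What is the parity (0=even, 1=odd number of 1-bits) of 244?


0b11110100 has 5 ones => parity 1

1


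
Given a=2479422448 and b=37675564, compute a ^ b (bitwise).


2479422448 ^ 37675564 = 2448824796

2448824796


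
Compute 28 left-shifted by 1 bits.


0b11100 << 1 = 0b111000 = 56

56


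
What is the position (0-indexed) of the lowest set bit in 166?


0b10100110. Lowest set bit at position 1

1


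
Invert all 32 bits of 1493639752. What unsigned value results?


1493639752 ^ 4294967295 = 2801327543

2801327543


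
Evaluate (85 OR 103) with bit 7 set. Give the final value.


Step 1: 85 | 103 = 119
Step 2: 119 | (1 << 7) = 119 | 128 = 247

247


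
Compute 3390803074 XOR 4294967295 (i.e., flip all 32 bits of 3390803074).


3390803074 ^ 4294967295 = 904164221

904164221


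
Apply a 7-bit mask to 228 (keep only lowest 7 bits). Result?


228 & 127 = 100

100


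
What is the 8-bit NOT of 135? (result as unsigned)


~0b10000111 = 0b1111000 = 120 (8-bit unsigned)

120


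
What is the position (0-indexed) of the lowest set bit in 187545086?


0b1011001011011011010111111110. Lowest set bit at position 1

1


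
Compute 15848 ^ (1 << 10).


15848 ^ (1 << 10) = 15848 ^ 1024 = 14824

14824


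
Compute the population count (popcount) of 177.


0b10110001 has 4 set bits

4


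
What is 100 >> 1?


0b1100100 >> 1 = 0b110010 = 50

50


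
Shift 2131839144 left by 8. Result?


0b1111111000100010100100010101000 << 8 = 0b111111100010001010010001010100000000000 = 545750820864

545750820864


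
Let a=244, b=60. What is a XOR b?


244 ^ 60 = 200

200


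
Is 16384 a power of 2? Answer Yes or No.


0b100000000000000. Only one bit set => Yes

Yes


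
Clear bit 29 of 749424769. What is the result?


749424769 & ~(1 << 29) = 212553857

212553857


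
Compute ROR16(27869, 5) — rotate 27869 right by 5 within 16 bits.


Rotate 0b110110011011101 right by 5 (16-bit) = 0b1110101101100110 = 60262

60262


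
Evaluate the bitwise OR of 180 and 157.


0b10110100 | 0b10011101 = 0b10111101 = 189

189


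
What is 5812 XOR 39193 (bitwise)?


0b1011010110100 ^ 0b1001100100011001 = 0b1000111110101101 = 36781

36781


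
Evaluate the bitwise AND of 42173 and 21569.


0b1010010010111101 & 0b101010001000001 = 0b10000000001 = 1025

1025


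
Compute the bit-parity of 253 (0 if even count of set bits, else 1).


0b11111101 has 7 ones => parity 1

1


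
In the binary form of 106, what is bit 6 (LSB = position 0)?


0b1101010, position 6 = 1

1


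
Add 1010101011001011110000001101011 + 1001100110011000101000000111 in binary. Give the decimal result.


1010101011001011110000001101011 + 1001100110011000101000000111 = 1011110111111110110101001110010 = 1593797234

1593797234


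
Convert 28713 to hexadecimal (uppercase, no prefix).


28713 = 7029 hex

7029


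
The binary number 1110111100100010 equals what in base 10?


1110111100100010 in decimal = 61218

61218


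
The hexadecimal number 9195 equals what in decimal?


9195 hex = 37269 decimal

37269


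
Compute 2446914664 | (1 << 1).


2446914664 | (1 << 1) = 2446914664 | 2 = 2446914666

2446914666


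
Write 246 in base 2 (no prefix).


246 = 11110110 in binary

11110110


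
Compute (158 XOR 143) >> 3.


Step 1: 158 ^ 143 = 17
Step 2: 17 >> 3 = 2

2


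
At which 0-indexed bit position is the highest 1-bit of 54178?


0b1101001110100010. Highest set bit at position 15

15


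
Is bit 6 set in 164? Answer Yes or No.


0b10100100, bit 6 = 0. No

No


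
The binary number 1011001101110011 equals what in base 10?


1011001101110011 in decimal = 45939

45939


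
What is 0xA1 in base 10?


A1 hex = 161 decimal

161


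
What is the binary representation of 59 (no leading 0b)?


59 = 111011 in binary

111011


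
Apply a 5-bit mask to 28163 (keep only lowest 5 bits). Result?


28163 & 31 = 3

3


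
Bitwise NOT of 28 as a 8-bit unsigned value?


~0b11100 = 0b11100011 = 227 (8-bit unsigned)

227


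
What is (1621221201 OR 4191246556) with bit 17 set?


Step 1: 1621221201 | 4191246556 = 4193378269
Step 2: 4193378269 | (1 << 17) = 4193378269 | 131072 = 4193509341

4193509341


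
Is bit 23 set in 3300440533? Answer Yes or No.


0b11000100101110001011100111010101, bit 23 = 1. Yes

Yes


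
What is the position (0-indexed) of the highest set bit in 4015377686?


0b11101111010101011100110100010110. Highest set bit at position 31

31


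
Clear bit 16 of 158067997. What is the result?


158067997 & ~(1 << 16) = 158002461

158002461


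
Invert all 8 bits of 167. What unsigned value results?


167 ^ 255 = 88

88


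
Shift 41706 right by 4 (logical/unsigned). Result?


0b1010001011101010 >> 4 = 0b101000101110 = 2606

2606


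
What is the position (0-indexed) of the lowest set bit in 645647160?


0b100110011110111100101100111000. Lowest set bit at position 3

3


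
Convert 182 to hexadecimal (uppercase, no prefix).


182 = B6 hex

B6


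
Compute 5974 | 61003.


0b1011101010110 | 0b1110111001001011 = 0b1111111101011111 = 65375

65375


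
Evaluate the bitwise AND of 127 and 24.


0b1111111 & 0b11000 = 0b11000 = 24

24


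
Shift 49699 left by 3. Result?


0b1100001000100011 << 3 = 0b1100001000100011000 = 397592

397592


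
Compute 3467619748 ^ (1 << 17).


3467619748 ^ (1 << 17) = 3467619748 ^ 131072 = 3467488676

3467488676


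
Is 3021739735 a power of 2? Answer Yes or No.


0b10110100000111000001011011010111. Multiple bits set => No

No


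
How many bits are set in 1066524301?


0b111111100100011101111010001101 has 19 set bits

19


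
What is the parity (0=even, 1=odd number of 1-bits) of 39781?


0b1001101101100101 has 9 ones => parity 1

1


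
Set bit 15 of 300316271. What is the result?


300316271 | (1 << 15) = 300316271 | 32768 = 300349039

300349039


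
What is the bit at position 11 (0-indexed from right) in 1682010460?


0b1100100010000010111000101011100, position 11 = 0

0


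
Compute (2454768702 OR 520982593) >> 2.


Step 1: 2454768702 | 520982593 = 2673728639
Step 2: 2673728639 >> 2 = 668432159

668432159


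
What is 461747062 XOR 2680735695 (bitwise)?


0b11011100001011011001101110110 ^ 0b10011111110010001100011111001111 = 0b10000100010011010111010010111001 = 2219668665

2219668665


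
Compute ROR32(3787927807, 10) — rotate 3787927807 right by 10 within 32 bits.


Rotate 0b11100001110001110011000011111111 right by 10 (32-bit) = 0b111111111110000111000111001100 = 1073246668

1073246668


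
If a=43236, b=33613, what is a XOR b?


43236 ^ 33613 = 11177

11177


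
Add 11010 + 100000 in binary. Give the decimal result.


11010 + 100000 = 111010 = 58

58


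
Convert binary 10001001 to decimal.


10001001 in decimal = 137

137


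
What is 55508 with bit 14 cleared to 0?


55508 & ~(1 << 14) = 39124

39124


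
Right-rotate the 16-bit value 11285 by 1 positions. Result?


Rotate 0b10110000010101 right by 1 (16-bit) = 0b1001011000001010 = 38410

38410


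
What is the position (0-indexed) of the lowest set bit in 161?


0b10100001. Lowest set bit at position 0

0


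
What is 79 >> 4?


0b1001111 >> 4 = 0b100 = 4

4


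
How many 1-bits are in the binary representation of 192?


0b11000000 has 2 set bits

2
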